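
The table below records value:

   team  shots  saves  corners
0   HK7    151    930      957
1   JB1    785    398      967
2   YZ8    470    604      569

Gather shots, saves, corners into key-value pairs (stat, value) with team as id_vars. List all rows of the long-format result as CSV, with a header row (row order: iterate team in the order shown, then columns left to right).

Each (team, column) pair becomes one row: 3 × 3 = 9 rows.
For example, (HK7, shots) → value=151.

team,stat,value
HK7,shots,151
HK7,saves,930
HK7,corners,957
JB1,shots,785
JB1,saves,398
JB1,corners,967
YZ8,shots,470
YZ8,saves,604
YZ8,corners,569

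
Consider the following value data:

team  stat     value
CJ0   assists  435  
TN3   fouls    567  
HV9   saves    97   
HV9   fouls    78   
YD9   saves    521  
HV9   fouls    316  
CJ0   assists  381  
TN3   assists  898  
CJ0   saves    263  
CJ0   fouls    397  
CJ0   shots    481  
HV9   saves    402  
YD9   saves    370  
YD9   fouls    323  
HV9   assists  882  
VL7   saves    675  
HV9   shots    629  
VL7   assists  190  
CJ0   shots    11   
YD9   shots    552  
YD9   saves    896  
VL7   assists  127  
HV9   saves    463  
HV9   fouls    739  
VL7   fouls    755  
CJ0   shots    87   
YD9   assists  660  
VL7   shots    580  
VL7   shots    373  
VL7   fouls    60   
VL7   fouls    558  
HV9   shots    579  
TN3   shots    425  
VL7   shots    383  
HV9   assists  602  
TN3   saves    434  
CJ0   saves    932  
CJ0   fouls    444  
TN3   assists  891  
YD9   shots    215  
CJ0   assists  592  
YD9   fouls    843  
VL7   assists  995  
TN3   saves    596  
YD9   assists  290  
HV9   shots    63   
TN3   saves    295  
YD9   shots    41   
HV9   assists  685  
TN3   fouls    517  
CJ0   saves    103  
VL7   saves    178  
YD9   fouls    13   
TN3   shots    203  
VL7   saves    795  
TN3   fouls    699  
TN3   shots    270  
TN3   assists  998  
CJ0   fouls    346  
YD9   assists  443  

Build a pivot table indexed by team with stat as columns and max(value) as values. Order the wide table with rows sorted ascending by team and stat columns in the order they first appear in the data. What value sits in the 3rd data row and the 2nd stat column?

With rows sorted ascending by team, row 3 is team=TN3. stat columns in first-appearance order: assists, fouls, saves, shots; column 2 is fouls.
Long rows with team=TN3, stat=fouls: max(567, 517, 699) = 699.

699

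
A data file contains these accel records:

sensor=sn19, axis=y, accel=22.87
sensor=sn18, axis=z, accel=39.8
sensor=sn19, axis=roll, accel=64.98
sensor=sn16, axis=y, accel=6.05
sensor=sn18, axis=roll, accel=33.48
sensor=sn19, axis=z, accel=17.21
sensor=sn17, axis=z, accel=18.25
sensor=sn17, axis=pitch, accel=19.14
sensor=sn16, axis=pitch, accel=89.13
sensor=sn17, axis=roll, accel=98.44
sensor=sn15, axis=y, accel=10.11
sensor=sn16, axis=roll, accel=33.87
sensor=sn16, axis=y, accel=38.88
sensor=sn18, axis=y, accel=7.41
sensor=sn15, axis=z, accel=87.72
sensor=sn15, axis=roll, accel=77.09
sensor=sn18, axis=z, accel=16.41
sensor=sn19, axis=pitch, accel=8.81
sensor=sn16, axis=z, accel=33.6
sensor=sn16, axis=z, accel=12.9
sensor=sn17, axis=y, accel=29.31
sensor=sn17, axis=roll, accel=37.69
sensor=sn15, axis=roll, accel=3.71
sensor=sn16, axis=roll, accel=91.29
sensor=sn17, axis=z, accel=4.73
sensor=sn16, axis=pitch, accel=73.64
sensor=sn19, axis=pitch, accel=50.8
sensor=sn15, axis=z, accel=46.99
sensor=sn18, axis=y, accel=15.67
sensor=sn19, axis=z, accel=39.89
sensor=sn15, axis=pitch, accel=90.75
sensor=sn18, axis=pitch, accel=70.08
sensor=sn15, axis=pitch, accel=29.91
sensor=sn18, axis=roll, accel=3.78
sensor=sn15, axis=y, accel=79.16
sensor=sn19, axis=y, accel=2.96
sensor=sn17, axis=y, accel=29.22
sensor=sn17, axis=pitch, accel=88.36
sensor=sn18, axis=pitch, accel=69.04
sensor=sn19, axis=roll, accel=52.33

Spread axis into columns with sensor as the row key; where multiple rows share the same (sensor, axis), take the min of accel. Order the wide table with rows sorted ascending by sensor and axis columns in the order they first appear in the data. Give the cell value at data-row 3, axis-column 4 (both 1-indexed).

With rows sorted ascending by sensor, row 3 is sensor=sn17. axis columns in first-appearance order: y, z, roll, pitch; column 4 is pitch.
Long rows with sensor=sn17, axis=pitch: min(19.14, 88.36) = 19.14.

19.14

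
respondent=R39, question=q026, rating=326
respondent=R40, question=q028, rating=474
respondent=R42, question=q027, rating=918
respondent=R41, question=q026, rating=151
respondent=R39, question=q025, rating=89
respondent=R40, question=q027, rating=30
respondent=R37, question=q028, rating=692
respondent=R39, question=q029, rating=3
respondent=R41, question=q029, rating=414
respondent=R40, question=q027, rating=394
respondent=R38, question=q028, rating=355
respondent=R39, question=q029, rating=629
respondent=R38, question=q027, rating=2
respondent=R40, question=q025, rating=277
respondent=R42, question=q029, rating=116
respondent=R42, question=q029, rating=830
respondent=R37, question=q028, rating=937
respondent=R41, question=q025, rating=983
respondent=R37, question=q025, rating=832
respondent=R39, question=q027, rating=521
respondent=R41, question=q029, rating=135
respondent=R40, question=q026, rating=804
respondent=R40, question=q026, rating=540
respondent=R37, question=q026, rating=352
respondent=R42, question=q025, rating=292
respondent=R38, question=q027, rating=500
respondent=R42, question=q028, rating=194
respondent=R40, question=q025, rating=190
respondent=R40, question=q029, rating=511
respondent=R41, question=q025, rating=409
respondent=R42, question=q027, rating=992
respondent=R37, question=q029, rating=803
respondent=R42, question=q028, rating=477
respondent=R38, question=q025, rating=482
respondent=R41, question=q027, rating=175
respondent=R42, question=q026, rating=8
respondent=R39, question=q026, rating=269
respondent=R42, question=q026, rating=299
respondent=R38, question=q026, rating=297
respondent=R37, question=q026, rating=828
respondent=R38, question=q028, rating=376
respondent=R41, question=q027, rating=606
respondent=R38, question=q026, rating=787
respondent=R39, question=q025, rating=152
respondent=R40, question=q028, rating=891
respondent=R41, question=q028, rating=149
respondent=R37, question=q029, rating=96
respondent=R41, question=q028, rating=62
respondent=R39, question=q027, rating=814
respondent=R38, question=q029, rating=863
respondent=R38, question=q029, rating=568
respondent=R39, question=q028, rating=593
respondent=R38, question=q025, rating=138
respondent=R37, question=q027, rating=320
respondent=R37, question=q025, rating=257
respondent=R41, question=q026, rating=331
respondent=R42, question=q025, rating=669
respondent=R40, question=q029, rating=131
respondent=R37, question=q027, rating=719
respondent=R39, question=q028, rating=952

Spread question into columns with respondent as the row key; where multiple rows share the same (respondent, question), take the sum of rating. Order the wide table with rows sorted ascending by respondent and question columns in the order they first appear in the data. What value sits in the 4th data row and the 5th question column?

642

With rows sorted ascending by respondent, row 4 is respondent=R40. question columns in first-appearance order: q026, q028, q027, q025, q029; column 5 is q029.
Long rows with respondent=R40, question=q029: 511 + 131 = 642.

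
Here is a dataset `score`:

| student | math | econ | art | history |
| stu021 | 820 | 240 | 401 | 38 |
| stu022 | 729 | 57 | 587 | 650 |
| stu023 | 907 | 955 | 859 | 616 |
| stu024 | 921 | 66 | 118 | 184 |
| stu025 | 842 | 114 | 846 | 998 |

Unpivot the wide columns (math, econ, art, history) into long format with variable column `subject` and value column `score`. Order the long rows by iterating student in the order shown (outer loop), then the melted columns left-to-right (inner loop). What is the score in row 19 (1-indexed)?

20 rows total (5 × 4). Row 19: index ⌊(19-1)/4⌋ = 4 into student → stu025; (19-1) mod 4 = 2 into the melted columns → art.
So row 19 is (stu025, art, 846); score = 846.

846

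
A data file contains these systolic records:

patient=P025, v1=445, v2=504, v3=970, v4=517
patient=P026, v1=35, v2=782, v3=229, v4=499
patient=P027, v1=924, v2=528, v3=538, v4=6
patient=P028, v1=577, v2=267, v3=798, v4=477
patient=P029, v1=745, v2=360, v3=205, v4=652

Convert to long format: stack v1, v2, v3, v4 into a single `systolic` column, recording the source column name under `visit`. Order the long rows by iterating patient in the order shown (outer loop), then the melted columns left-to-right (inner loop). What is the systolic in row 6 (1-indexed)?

20 rows total (5 × 4). Row 6: index ⌊(6-1)/4⌋ = 1 into patient → P026; (6-1) mod 4 = 1 into the melted columns → v2.
So row 6 is (P026, v2, 782); systolic = 782.

782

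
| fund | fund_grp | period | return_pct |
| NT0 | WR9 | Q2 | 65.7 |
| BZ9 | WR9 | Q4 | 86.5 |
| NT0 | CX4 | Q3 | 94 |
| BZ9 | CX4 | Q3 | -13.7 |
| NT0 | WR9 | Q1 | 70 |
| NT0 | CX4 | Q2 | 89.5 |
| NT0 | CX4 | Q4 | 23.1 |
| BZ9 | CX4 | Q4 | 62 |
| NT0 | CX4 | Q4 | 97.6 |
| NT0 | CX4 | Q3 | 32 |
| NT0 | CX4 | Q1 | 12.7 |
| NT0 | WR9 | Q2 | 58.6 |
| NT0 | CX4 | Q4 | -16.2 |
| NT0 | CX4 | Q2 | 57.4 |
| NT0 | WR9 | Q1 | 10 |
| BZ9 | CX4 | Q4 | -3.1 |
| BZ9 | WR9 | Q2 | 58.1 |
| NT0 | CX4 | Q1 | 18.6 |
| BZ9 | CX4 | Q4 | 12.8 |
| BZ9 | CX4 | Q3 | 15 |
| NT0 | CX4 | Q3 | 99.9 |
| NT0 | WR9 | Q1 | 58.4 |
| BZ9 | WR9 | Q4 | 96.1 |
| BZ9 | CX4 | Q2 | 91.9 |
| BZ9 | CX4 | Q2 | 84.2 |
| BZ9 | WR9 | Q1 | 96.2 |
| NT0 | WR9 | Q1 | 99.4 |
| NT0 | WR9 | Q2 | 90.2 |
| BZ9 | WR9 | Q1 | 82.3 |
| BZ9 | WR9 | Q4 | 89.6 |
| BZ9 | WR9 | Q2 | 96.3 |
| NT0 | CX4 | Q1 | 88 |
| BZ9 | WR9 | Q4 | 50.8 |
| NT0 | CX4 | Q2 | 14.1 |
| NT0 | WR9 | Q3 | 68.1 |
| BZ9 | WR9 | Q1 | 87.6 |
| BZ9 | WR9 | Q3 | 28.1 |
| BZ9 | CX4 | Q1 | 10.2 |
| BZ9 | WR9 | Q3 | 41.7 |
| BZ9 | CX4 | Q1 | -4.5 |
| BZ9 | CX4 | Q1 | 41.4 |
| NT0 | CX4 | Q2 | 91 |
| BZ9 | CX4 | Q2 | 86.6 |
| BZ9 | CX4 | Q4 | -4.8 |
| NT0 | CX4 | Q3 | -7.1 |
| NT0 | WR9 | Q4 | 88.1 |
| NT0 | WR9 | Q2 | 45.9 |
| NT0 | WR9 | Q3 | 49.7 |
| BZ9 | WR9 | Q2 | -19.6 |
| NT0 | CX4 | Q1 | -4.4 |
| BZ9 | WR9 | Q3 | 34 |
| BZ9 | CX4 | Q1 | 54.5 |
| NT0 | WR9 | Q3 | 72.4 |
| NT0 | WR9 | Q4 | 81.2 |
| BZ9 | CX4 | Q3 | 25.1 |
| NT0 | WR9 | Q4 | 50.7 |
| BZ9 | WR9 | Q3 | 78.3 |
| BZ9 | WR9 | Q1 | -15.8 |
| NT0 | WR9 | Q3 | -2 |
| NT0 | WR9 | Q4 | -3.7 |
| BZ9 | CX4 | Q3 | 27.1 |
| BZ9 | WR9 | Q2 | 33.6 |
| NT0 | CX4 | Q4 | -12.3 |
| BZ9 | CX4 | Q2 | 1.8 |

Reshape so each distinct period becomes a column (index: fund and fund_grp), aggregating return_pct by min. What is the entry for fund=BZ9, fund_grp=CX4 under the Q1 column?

Rows with fund=BZ9, fund_grp=CX4 and period=Q1: return_pct values are 10.2, -4.5, 41.4, 54.5.
min(10.2, -4.5, 41.4, 54.5) = -4.5.

-4.5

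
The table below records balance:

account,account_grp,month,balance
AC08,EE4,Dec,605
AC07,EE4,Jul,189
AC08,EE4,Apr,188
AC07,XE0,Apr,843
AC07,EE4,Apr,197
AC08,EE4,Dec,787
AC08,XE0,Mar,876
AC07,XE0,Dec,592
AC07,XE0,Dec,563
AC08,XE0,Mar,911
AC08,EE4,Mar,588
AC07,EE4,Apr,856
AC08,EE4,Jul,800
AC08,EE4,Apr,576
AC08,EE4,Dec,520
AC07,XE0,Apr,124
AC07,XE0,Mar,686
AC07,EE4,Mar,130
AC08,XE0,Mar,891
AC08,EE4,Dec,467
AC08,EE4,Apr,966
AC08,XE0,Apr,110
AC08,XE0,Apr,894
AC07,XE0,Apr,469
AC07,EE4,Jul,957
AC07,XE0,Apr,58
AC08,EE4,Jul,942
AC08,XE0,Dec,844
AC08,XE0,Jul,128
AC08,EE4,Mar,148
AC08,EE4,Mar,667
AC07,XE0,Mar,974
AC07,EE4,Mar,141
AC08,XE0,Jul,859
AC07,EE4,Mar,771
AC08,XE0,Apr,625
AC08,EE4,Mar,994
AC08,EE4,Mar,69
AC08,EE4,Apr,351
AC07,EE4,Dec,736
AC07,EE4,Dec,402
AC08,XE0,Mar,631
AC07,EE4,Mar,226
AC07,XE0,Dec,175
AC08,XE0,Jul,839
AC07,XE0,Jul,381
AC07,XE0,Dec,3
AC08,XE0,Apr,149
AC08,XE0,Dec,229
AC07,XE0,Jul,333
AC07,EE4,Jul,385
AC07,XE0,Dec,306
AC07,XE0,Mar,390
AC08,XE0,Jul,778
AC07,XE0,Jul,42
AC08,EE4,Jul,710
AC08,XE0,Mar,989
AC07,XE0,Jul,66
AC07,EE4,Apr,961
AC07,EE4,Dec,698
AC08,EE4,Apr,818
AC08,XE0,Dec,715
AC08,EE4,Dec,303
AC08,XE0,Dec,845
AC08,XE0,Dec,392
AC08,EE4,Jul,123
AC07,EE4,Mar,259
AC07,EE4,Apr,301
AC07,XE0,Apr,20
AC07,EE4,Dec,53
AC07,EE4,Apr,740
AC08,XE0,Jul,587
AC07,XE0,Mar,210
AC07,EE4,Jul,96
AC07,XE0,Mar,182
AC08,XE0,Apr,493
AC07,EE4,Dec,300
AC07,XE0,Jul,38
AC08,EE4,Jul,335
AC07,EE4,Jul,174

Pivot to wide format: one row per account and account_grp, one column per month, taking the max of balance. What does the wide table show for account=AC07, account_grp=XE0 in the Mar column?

Rows with account=AC07, account_grp=XE0 and month=Mar: balance values are 686, 974, 390, 210, 182.
max(686, 974, 390, 210, 182) = 974.

974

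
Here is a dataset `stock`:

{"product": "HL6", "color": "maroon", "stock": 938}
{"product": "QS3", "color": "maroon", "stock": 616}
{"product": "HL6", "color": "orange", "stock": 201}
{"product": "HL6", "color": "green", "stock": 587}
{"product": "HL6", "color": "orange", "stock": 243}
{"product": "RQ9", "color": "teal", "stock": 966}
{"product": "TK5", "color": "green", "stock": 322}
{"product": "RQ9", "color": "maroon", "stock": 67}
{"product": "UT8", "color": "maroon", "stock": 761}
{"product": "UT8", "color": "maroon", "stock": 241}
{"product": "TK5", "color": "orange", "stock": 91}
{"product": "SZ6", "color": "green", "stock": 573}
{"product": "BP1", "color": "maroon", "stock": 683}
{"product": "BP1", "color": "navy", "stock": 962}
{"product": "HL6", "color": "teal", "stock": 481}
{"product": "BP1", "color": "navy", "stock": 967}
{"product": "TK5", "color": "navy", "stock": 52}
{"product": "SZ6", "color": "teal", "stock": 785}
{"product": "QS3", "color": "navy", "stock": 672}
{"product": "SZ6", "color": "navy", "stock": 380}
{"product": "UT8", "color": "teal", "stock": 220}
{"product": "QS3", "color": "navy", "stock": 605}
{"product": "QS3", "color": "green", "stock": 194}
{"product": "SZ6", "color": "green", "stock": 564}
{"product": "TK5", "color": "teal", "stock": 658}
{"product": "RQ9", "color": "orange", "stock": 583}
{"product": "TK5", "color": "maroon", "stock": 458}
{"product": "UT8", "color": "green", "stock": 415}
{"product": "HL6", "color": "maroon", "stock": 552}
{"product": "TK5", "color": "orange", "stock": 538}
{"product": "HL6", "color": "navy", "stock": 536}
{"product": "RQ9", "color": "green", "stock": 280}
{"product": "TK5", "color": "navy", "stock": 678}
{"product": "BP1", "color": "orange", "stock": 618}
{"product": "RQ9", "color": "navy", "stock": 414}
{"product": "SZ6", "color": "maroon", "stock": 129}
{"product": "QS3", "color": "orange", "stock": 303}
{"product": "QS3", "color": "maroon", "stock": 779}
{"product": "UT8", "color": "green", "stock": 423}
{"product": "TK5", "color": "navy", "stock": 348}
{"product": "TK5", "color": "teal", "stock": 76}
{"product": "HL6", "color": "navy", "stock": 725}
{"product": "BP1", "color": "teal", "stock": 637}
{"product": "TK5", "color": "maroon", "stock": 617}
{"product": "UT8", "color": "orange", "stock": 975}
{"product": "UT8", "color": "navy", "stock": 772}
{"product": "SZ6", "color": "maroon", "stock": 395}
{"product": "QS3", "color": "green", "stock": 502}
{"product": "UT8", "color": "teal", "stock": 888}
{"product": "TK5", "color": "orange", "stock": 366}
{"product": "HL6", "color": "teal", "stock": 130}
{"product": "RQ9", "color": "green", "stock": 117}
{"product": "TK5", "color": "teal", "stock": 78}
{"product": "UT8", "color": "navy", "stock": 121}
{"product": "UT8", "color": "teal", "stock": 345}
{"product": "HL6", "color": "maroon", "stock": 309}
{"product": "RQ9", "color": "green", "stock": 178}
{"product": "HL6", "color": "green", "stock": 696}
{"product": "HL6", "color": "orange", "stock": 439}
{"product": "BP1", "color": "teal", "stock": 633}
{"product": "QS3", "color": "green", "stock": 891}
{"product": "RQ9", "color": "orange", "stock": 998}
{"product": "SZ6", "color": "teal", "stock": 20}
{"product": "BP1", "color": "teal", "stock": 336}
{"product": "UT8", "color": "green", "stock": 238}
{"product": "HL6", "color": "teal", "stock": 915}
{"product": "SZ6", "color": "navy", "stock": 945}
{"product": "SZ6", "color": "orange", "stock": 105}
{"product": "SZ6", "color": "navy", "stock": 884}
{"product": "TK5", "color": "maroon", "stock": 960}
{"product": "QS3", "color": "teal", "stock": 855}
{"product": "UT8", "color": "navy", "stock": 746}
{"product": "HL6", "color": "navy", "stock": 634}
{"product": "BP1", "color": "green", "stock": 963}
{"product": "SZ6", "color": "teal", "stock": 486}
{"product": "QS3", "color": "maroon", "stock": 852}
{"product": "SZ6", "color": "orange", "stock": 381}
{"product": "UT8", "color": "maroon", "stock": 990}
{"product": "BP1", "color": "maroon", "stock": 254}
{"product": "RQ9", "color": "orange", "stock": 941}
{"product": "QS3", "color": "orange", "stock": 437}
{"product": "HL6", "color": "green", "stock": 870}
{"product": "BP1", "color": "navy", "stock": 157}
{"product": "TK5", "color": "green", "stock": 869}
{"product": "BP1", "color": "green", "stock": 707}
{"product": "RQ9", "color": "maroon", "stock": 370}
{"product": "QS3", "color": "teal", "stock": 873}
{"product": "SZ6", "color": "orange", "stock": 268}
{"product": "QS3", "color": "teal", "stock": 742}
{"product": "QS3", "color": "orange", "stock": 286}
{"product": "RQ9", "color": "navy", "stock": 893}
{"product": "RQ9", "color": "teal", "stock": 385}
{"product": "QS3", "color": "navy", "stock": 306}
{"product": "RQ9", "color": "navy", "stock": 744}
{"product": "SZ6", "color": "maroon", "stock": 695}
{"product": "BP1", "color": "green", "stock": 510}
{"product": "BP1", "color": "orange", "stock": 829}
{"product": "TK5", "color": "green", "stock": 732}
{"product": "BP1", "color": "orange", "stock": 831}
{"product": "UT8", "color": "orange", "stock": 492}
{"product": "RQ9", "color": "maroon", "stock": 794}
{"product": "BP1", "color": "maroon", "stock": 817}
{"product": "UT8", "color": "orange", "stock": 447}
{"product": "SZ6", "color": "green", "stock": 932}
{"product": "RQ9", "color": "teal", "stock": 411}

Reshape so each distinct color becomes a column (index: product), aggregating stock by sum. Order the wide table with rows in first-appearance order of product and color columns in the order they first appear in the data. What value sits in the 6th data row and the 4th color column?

1291

With rows in first-appearance order of product, row 6 is product=SZ6. color columns in first-appearance order: maroon, orange, green, teal, navy; column 4 is teal.
Long rows with product=SZ6, color=teal: 785 + 20 + 486 = 1291.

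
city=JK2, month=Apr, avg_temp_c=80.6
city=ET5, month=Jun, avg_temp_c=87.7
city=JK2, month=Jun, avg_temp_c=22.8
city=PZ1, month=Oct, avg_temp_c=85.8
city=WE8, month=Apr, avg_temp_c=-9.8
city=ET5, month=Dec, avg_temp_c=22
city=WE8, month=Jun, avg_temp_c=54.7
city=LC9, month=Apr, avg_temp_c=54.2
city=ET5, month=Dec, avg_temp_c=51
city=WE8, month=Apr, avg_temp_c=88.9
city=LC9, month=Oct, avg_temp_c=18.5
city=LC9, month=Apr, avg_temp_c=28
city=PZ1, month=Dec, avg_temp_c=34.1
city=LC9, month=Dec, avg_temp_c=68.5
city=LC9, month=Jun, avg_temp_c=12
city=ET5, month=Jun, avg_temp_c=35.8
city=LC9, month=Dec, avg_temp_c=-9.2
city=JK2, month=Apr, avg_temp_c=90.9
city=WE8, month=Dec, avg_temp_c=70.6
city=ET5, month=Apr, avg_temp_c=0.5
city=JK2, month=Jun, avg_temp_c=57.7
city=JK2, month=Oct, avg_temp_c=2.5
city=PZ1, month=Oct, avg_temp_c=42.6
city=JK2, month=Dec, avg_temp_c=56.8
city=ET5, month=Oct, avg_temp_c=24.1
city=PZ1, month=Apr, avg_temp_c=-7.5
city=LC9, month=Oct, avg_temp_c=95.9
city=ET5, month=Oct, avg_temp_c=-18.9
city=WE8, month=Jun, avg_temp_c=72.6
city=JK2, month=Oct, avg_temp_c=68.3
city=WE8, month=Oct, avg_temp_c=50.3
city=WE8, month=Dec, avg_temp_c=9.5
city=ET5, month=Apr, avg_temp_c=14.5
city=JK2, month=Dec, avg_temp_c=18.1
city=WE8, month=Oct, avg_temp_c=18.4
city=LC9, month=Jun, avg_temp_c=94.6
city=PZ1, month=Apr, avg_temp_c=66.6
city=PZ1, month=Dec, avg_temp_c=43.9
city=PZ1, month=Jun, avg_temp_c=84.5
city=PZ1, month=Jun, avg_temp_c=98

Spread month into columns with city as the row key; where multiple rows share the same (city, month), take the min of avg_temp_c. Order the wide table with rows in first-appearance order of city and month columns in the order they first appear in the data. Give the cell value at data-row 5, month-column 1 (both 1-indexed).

With rows in first-appearance order of city, row 5 is city=LC9. month columns in first-appearance order: Apr, Jun, Oct, Dec; column 1 is Apr.
Long rows with city=LC9, month=Apr: min(54.2, 28) = 28.

28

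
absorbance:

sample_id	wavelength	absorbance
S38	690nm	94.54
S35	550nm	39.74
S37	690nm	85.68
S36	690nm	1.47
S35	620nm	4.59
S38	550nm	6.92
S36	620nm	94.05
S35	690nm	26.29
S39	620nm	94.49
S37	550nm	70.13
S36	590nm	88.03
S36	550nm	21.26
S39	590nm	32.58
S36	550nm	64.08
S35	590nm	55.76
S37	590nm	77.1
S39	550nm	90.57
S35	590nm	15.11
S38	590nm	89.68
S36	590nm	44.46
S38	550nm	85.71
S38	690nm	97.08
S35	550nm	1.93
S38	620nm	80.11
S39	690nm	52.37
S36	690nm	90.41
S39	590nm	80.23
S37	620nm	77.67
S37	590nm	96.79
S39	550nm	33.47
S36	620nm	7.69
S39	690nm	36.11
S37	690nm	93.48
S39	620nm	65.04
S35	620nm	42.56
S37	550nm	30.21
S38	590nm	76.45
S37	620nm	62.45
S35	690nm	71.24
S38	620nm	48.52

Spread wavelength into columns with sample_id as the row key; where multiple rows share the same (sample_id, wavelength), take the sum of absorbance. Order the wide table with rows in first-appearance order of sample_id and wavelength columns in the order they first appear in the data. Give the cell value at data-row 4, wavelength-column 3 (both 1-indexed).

101.74

With rows in first-appearance order of sample_id, row 4 is sample_id=S36. wavelength columns in first-appearance order: 690nm, 550nm, 620nm, 590nm; column 3 is 620nm.
Long rows with sample_id=S36, wavelength=620nm: 94.05 + 7.69 = 101.74.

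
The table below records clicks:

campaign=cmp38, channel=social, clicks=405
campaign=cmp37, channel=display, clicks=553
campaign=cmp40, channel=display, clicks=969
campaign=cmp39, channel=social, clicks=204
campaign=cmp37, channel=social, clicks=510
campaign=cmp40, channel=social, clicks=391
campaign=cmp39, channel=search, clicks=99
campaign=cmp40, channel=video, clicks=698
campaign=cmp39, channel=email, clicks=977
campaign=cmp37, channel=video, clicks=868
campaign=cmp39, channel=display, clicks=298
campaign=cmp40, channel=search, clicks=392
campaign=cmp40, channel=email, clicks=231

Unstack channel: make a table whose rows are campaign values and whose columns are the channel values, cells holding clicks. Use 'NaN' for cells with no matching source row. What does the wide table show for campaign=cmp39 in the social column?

The long row with campaign=cmp39, channel=social has clicks=204.

204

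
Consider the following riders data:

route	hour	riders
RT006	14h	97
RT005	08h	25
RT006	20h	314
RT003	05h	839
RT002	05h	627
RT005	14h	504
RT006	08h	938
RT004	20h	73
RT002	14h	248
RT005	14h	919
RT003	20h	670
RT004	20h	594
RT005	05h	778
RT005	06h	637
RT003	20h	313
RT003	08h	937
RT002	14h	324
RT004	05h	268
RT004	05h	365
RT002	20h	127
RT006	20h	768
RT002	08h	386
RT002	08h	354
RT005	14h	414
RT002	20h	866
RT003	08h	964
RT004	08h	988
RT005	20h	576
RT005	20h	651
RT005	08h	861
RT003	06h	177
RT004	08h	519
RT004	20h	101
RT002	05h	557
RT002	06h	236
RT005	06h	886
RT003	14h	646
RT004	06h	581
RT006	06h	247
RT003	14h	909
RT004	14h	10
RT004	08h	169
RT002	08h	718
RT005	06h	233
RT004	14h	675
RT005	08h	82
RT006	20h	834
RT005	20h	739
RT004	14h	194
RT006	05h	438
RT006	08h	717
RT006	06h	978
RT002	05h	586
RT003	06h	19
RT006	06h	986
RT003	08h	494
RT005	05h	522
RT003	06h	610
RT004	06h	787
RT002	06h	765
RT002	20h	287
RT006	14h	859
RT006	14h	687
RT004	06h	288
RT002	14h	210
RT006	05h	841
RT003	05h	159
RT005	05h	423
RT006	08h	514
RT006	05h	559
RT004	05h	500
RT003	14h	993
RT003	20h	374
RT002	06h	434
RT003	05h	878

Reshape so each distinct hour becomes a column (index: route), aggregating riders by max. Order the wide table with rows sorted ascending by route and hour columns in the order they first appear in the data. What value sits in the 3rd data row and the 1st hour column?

With rows sorted ascending by route, row 3 is route=RT004. hour columns in first-appearance order: 14h, 08h, 20h, 05h, 06h; column 1 is 14h.
Long rows with route=RT004, hour=14h: max(10, 675, 194) = 675.

675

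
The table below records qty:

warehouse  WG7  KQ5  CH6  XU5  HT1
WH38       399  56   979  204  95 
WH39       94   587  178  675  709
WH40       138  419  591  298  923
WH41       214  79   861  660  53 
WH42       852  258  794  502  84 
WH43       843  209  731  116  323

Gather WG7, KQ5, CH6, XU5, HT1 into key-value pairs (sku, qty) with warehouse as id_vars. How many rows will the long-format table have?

6 warehouse values × 5 melted columns = 30 rows.

30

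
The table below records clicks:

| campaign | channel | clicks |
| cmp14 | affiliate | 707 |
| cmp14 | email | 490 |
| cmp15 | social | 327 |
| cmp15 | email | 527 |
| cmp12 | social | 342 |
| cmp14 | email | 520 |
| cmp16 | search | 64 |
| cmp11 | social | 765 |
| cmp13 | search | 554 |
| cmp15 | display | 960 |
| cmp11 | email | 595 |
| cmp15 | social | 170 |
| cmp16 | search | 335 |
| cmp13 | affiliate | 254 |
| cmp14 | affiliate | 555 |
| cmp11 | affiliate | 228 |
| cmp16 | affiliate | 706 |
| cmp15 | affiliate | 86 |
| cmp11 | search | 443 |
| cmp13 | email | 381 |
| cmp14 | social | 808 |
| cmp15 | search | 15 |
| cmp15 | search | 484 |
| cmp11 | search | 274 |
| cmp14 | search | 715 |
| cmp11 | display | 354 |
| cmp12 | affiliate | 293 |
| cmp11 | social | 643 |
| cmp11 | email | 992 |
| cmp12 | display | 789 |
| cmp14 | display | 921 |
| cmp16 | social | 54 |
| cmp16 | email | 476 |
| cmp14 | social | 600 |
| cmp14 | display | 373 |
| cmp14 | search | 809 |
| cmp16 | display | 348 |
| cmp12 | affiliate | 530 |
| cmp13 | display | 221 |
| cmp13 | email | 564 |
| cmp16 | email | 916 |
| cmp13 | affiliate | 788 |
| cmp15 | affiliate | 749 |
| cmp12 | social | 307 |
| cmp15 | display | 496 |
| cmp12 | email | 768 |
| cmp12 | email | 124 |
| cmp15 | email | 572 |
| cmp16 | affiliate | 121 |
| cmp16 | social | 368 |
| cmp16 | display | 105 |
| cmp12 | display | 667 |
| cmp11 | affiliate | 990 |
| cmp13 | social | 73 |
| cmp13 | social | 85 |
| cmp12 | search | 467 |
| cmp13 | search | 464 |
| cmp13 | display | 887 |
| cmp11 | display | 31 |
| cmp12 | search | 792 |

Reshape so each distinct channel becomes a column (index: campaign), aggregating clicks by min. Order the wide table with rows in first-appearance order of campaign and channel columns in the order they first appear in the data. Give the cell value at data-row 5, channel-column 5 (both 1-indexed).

31

With rows in first-appearance order of campaign, row 5 is campaign=cmp11. channel columns in first-appearance order: affiliate, email, social, search, display; column 5 is display.
Long rows with campaign=cmp11, channel=display: min(354, 31) = 31.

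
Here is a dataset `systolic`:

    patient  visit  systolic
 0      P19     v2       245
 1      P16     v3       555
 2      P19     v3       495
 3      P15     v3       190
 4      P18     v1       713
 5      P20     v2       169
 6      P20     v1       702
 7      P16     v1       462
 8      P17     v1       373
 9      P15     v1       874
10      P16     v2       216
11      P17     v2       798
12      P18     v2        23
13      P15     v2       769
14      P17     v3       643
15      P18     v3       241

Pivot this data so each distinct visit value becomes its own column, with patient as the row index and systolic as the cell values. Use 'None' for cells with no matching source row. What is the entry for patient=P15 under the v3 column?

The long row with patient=P15, visit=v3 has systolic=190.

190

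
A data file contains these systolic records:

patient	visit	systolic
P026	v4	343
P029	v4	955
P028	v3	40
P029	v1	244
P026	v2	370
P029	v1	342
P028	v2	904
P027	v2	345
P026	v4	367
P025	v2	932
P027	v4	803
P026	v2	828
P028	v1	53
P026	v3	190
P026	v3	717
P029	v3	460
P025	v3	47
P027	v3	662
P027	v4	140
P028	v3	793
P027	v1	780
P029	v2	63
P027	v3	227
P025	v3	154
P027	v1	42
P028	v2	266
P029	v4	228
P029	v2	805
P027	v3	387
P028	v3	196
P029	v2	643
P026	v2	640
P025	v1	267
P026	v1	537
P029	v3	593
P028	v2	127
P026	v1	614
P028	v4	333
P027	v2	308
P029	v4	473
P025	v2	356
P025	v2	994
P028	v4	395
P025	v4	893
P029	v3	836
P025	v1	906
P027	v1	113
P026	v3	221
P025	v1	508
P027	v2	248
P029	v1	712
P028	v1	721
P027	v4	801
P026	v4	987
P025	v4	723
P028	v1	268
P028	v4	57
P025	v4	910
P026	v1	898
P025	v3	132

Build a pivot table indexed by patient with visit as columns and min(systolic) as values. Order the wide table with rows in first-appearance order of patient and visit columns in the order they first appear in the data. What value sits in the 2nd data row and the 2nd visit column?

With rows in first-appearance order of patient, row 2 is patient=P029. visit columns in first-appearance order: v4, v3, v1, v2; column 2 is v3.
Long rows with patient=P029, visit=v3: min(460, 593, 836) = 460.

460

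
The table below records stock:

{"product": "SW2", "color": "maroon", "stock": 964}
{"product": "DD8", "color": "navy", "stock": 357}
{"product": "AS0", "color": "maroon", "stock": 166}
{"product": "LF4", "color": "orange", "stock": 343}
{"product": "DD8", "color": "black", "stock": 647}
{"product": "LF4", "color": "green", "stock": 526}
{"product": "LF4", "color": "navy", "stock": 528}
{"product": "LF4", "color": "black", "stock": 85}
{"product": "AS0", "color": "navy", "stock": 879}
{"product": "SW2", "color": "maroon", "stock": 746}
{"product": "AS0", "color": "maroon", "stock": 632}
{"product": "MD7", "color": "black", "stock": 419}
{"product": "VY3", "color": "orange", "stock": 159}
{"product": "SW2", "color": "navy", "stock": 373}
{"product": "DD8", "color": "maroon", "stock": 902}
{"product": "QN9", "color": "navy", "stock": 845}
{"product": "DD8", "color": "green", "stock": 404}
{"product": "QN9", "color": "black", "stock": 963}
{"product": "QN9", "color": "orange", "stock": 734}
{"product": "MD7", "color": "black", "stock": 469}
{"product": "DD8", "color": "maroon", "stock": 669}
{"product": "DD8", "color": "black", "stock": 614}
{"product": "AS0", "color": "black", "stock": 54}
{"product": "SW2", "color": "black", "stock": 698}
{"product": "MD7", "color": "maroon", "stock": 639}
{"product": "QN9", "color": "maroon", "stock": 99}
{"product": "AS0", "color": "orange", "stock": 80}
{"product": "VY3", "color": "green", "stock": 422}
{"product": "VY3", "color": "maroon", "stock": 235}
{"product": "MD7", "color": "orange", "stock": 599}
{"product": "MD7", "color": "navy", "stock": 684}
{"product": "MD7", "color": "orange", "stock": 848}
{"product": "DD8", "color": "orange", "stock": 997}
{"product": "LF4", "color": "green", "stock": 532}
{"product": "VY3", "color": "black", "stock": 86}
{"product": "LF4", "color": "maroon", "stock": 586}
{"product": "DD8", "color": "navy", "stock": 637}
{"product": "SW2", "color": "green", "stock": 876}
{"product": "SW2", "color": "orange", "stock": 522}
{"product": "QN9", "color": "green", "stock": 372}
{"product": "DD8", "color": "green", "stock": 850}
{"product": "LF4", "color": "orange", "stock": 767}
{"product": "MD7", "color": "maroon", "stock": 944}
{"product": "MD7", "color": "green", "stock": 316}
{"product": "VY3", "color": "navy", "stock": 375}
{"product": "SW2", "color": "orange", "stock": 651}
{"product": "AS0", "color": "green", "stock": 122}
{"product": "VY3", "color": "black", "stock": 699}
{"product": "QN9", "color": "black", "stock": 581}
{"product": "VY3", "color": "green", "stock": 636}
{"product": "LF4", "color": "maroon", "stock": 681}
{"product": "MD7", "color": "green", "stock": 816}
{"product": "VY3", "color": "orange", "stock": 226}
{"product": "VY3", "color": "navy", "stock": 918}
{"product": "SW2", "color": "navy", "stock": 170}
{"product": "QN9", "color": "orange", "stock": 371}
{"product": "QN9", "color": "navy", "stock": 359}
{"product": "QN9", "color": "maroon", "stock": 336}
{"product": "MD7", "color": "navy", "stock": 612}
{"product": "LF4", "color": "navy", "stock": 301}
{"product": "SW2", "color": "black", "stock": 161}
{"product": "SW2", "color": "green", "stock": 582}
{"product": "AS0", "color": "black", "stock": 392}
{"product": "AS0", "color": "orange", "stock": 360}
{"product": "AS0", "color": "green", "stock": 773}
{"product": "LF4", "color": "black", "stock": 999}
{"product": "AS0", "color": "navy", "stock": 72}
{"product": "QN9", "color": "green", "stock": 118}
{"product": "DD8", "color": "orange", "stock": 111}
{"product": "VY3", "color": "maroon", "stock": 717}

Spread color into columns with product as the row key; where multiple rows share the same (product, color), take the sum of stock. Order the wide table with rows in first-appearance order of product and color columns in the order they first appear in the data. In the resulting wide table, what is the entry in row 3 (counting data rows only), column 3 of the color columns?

440

With rows in first-appearance order of product, row 3 is product=AS0. color columns in first-appearance order: maroon, navy, orange, black, green; column 3 is orange.
Long rows with product=AS0, color=orange: 80 + 360 = 440.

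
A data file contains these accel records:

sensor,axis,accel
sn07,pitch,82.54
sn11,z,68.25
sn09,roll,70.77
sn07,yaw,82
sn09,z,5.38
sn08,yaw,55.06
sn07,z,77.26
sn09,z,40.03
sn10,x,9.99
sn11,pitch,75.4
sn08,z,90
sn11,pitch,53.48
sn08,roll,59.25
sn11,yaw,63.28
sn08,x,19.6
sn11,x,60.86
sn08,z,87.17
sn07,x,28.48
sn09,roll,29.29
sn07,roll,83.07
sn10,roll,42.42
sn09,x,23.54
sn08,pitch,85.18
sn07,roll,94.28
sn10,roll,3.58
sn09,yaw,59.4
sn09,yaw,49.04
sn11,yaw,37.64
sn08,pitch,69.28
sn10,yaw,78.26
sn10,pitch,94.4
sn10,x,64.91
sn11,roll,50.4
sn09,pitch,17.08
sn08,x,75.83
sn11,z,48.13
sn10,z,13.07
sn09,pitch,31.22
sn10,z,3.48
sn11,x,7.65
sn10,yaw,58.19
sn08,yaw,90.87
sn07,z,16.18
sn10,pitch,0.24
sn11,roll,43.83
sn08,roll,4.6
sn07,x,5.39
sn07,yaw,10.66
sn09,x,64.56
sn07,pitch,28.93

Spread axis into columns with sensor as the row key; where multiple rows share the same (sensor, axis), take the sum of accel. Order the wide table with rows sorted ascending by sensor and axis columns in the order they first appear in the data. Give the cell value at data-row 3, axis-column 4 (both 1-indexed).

With rows sorted ascending by sensor, row 3 is sensor=sn09. axis columns in first-appearance order: pitch, z, roll, yaw, x; column 4 is yaw.
Long rows with sensor=sn09, axis=yaw: 59.4 + 49.04 = 108.44.

108.44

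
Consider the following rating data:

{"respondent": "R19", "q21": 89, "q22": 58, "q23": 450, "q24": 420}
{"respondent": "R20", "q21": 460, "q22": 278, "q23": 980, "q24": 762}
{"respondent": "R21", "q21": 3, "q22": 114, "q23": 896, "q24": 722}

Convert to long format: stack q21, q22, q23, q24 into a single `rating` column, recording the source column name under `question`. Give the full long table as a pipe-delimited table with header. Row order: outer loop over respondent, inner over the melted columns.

Each (respondent, column) pair becomes one row: 3 × 4 = 12 rows.
For example, (R19, q21) → rating=89.

| respondent | question | rating |
| R19 | q21 | 89 |
| R19 | q22 | 58 |
| R19 | q23 | 450 |
| R19 | q24 | 420 |
| R20 | q21 | 460 |
| R20 | q22 | 278 |
| R20 | q23 | 980 |
| R20 | q24 | 762 |
| R21 | q21 | 3 |
| R21 | q22 | 114 |
| R21 | q23 | 896 |
| R21 | q24 | 722 |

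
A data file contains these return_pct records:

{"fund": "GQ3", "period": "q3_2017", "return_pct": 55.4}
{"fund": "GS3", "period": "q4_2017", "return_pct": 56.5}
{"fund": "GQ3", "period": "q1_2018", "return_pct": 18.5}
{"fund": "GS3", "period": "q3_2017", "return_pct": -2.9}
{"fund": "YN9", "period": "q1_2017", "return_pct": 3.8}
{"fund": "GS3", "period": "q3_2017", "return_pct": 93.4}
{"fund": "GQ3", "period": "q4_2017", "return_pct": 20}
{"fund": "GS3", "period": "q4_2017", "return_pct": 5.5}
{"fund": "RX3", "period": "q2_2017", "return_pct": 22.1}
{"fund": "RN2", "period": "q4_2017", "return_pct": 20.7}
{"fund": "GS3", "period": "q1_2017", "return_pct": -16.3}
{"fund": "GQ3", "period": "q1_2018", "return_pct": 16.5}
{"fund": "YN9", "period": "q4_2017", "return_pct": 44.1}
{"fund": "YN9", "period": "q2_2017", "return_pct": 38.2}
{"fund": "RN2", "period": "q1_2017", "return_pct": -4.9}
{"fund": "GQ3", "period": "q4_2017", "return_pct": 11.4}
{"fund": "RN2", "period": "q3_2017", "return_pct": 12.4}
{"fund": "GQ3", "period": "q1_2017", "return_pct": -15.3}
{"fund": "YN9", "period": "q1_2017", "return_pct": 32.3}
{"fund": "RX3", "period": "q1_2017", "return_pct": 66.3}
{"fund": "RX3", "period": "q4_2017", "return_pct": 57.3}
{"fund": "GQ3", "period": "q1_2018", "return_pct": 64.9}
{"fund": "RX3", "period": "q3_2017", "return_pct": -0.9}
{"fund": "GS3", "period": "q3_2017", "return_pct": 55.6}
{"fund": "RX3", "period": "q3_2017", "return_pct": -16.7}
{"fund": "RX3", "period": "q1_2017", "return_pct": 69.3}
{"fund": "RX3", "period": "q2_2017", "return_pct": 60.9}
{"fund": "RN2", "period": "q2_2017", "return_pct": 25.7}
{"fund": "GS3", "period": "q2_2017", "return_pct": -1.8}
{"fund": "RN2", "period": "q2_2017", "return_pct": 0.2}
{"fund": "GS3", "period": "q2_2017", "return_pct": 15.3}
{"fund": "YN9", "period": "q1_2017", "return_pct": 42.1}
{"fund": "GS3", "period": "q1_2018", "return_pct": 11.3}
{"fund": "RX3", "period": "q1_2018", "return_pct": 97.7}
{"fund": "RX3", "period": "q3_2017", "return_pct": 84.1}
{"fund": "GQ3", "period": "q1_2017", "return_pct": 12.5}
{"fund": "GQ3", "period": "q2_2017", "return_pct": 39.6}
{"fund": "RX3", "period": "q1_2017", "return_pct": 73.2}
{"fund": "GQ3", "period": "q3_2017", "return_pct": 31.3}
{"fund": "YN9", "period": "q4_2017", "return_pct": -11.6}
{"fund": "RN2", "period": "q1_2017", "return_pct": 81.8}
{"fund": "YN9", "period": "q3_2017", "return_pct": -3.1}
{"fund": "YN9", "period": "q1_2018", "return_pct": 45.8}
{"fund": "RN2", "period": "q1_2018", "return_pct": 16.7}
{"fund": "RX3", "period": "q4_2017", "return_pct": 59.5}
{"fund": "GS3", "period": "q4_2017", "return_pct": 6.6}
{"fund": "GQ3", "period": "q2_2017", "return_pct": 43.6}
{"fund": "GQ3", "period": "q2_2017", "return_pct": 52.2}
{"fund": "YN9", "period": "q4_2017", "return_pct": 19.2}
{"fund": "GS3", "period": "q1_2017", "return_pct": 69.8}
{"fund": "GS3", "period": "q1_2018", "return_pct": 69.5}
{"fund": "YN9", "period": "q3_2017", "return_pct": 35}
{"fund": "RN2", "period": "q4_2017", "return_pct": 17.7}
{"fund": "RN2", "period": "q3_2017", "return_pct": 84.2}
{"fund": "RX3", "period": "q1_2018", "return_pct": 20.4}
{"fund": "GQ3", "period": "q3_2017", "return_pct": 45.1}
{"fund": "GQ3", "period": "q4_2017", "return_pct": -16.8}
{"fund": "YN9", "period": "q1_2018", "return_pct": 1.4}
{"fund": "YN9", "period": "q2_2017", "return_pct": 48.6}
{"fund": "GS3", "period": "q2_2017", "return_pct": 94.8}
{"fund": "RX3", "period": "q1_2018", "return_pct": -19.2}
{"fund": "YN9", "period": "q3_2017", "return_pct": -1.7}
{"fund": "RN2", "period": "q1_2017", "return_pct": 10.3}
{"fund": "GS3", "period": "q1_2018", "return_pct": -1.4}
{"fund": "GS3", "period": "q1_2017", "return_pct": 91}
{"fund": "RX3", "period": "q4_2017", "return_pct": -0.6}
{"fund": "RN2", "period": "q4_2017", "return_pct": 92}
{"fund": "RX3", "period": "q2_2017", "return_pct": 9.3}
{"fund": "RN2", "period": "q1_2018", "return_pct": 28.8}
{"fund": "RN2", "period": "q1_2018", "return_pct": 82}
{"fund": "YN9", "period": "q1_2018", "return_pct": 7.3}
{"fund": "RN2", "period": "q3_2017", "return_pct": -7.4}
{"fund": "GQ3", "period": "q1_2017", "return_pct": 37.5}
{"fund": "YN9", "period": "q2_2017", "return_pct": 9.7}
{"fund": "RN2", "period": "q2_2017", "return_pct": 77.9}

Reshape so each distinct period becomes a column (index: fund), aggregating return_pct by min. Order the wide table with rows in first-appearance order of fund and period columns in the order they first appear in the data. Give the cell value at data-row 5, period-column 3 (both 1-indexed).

With rows in first-appearance order of fund, row 5 is fund=RN2. period columns in first-appearance order: q3_2017, q4_2017, q1_2018, q1_2017, q2_2017; column 3 is q1_2018.
Long rows with fund=RN2, period=q1_2018: min(16.7, 28.8, 82) = 16.7.

16.7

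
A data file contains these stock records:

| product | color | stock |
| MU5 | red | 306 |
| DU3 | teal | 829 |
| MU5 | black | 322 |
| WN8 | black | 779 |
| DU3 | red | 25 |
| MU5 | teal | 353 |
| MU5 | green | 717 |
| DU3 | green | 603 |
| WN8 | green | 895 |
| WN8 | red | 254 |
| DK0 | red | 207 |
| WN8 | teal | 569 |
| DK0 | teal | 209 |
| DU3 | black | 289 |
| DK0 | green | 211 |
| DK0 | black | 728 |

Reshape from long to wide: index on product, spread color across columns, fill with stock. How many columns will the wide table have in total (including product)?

5

1 column for product plus 4 distinct color values → 5 columns.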